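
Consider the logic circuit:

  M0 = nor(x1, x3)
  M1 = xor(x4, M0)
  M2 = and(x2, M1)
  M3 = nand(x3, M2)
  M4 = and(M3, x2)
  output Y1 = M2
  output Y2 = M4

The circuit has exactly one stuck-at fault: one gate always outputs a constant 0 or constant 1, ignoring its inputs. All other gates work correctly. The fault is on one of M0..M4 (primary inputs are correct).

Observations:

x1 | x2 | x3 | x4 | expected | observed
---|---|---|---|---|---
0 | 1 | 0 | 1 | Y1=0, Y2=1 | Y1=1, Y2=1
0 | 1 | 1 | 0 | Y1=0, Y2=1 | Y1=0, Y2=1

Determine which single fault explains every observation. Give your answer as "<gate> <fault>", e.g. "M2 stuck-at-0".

Fault-free values for test 1 (x1=0, x2=1, x3=0, x4=1): M0=1, M1=0, M2=0, M3=1, M4=1, giving Y1=0, Y2=1. Observed Y1=1, Y2=1.
Test 1: faults giving observed Y1=1, Y2=1 are {M0 stuck-at-0, M1 stuck-at-1, M2 stuck-at-1}.
Test 2 (x1=0, x2=1, x3=1, x4=0): fault-free M0=0, M1=0, M2=0, M3=1, M4=1 → Y1=0, Y2=1; observed Y1=0, Y2=1. Eliminates M1 stuck-at-1, M2 stuck-at-1.
Only M0 stuck-at-0 is consistent with every test.

M0 stuck-at-0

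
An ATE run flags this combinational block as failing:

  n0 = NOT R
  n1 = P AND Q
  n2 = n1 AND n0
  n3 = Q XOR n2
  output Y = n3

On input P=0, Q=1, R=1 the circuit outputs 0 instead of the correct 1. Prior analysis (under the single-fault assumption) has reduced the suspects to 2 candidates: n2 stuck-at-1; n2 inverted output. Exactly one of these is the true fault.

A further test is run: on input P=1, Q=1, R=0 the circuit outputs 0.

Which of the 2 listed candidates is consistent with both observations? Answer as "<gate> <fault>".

n2 stuck-at-1

Evaluate each candidate on input P=1, Q=1, R=0:
  n2 stuck-at-1: n0=1, n1=1, n2=1 [stuck-at-1], n3=0 → 0 — matches
  n2 inverted output: n0=1, n1=1, n2=0 [inverted output], n3=1 → 1 — eliminated
Only n2 stuck-at-1 reproduces the observed 0.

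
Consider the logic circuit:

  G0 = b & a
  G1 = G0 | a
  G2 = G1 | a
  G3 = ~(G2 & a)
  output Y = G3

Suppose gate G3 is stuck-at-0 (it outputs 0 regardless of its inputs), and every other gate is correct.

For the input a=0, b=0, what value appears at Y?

Propagate with G3 forced: G0=0, G1=0, G2=0, G3=0 [stuck-at-0].
So Y = 0. (Without the fault it would be 1.)

0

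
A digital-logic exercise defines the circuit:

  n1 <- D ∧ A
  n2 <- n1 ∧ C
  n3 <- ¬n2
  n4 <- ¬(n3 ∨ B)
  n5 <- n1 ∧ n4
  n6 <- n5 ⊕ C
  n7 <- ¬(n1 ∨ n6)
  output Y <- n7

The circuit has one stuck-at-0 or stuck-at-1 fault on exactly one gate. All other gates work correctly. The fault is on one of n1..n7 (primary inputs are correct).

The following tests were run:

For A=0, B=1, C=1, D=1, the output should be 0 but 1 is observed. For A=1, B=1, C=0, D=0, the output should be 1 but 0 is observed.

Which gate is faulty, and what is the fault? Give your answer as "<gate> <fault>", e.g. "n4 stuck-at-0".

n5 stuck-at-1

Fault-free values for test 1 (A=0, B=1, C=1, D=1): n1=0, n2=0, n3=1, n4=0, n5=0, n6=1, n7=0, giving Y=0. Observed 1.
Test 1: faults giving observed 1 are {n5 stuck-at-1, n6 stuck-at-0, n7 stuck-at-1}.
Test 2 (A=1, B=1, C=0, D=0): fault-free n1=0, n2=0, n3=1, n4=0, n5=0, n6=0, n7=1 → 1; observed 0. Eliminates n6 stuck-at-0, n7 stuck-at-1.
Only n5 stuck-at-1 is consistent with every test.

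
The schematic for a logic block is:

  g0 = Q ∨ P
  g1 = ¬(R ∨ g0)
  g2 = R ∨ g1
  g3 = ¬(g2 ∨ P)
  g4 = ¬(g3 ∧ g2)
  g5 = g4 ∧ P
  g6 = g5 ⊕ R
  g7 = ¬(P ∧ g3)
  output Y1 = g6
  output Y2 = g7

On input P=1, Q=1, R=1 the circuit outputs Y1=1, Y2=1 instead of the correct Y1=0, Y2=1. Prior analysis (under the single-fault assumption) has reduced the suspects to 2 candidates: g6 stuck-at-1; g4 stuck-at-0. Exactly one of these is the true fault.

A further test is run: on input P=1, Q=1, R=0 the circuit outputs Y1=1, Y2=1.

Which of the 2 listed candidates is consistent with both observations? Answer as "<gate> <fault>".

Evaluate each candidate on input P=1, Q=1, R=0:
  g6 stuck-at-1: g0=1, g1=0, g2=0, g3=0, g4=1, g5=1, g6=1 [stuck-at-1], g7=1 → Y1=1, Y2=1 — matches
  g4 stuck-at-0: g0=1, g1=0, g2=0, g3=0, g4=0 [stuck-at-0], g5=0, g6=0, g7=1 → Y1=0, Y2=1 — eliminated
Only g6 stuck-at-1 reproduces the observed Y1=1, Y2=1.

g6 stuck-at-1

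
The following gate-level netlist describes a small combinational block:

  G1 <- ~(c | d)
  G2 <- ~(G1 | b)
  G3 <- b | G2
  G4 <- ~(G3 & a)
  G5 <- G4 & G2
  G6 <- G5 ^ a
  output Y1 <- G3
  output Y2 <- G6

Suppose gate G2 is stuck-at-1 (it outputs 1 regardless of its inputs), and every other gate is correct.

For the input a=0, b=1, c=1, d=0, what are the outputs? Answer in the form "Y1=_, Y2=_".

Propagate with G2 forced: G1=0, G2=1 [stuck-at-1], G3=1, G4=1, G5=1, G6=1.
So the outputs are Y1=1, Y2=1. (Without the fault they would be Y1=1, Y2=0.)

Y1=1, Y2=1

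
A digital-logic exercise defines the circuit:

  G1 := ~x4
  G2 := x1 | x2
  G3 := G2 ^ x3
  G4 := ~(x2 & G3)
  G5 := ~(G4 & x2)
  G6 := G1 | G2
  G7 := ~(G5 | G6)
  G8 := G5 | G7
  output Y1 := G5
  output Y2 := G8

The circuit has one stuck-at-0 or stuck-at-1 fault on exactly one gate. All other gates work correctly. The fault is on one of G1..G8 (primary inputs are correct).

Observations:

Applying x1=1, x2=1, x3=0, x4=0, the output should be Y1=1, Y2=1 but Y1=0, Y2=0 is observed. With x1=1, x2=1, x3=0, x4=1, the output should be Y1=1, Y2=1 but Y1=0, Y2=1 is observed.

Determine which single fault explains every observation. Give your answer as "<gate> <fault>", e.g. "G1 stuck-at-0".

Fault-free values for test 1 (x1=1, x2=1, x3=0, x4=0): G1=1, G2=1, G3=1, G4=0, G5=1, G6=1, G7=0, G8=1, giving Y1=1, Y2=1. Observed Y1=0, Y2=0.
Test 1: faults giving observed Y1=0, Y2=0 are {G2 stuck-at-0, G3 stuck-at-0, G4 stuck-at-1, G5 stuck-at-0}.
Test 2 (x1=1, x2=1, x3=0, x4=1): fault-free G1=0, G2=1, G3=1, G4=0, G5=1, G6=1, G7=0, G8=1 → Y1=1, Y2=1; observed Y1=0, Y2=1. Eliminates G3 stuck-at-0, G4 stuck-at-1, G5 stuck-at-0.
Only G2 stuck-at-0 is consistent with every test.

G2 stuck-at-0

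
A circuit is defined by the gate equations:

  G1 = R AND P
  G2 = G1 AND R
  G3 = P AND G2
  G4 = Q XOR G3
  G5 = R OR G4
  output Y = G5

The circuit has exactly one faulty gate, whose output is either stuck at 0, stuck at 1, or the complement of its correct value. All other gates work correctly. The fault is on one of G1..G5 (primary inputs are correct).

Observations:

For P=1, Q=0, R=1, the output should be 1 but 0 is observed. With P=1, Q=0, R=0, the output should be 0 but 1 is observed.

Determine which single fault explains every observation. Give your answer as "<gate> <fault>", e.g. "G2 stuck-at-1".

Fault-free values for test 1 (P=1, Q=0, R=1): G1=1, G2=1, G3=1, G4=1, G5=1, giving Y=1. Observed 0.
Test 1: faults giving observed 0 are {G5 stuck-at-0, G5 inverted output}.
Test 2 (P=1, Q=0, R=0): fault-free G1=0, G2=0, G3=0, G4=0, G5=0 → 0; observed 1. Eliminates G5 stuck-at-0.
Only G5 inverted output is consistent with every test.

G5 inverted output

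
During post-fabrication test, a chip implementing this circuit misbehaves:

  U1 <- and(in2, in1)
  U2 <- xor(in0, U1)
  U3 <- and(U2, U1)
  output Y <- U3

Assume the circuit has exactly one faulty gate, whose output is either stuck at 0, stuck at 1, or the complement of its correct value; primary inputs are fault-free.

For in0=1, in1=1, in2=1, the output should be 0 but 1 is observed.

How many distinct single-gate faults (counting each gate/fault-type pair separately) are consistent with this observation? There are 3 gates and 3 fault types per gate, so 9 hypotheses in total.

Fault-free: U1=1, U2=0, U3=0 → 0. Observed 1.
  U1 stuck-at-0: output 0 ✗
  U1 stuck-at-1: output 0 ✗
  U1 inverted output: output 0 ✗
  U2 stuck-at-0: output 0 ✗
  U2 stuck-at-1: output 1 ✓
  U2 inverted output: output 1 ✓
  U3 stuck-at-0: output 0 ✗
  U3 stuck-at-1: output 1 ✓
  U3 inverted output: output 1 ✓
Consistent faults: {U2 stuck-at-1, U2 inverted output, U3 stuck-at-1, U3 inverted output} — 4 in all.

4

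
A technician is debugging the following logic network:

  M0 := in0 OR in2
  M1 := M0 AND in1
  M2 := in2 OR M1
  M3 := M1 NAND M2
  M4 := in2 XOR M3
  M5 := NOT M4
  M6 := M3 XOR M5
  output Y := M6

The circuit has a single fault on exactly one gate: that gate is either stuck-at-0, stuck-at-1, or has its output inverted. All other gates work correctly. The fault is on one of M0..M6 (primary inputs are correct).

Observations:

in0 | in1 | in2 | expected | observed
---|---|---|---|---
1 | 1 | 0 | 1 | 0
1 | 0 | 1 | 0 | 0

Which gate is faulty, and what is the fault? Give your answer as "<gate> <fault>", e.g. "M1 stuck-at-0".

Fault-free values for test 1 (in0=1, in1=1, in2=0): M0=1, M1=1, M2=1, M3=0, M4=0, M5=1, M6=1, giving Y=1. Observed 0.
Test 1: faults giving observed 0 are {M4 stuck-at-1, M4 inverted output, M5 stuck-at-0, M5 inverted output, M6 stuck-at-0, M6 inverted output}.
Test 2 (in0=1, in1=0, in2=1): fault-free M0=1, M1=0, M2=1, M3=1, M4=0, M5=1, M6=0 → 0; observed 0. Eliminates M4 stuck-at-1, M4 inverted output, M5 stuck-at-0, M5 inverted output, M6 inverted output.
Only M6 stuck-at-0 is consistent with every test.

M6 stuck-at-0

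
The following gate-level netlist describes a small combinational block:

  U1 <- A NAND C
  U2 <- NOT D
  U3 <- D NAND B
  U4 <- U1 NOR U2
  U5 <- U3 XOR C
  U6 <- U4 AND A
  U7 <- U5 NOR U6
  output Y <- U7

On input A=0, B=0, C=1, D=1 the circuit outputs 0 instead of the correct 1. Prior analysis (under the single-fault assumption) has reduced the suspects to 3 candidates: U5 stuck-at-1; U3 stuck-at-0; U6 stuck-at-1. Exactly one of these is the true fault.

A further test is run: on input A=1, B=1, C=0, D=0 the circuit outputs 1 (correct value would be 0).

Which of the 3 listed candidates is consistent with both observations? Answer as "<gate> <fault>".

U3 stuck-at-0

Evaluate each candidate on input A=1, B=1, C=0, D=0:
  U5 stuck-at-1: U1=1, U2=1, U3=1, U4=0, U5=1 [stuck-at-1], U6=0, U7=0 → 0 — eliminated
  U3 stuck-at-0: U1=1, U2=1, U3=0 [stuck-at-0], U4=0, U5=0, U6=0, U7=1 → 1 — matches
  U6 stuck-at-1: U1=1, U2=1, U3=1, U4=0, U5=1, U6=1 [stuck-at-1], U7=0 → 0 — eliminated
Only U3 stuck-at-0 reproduces the observed 1.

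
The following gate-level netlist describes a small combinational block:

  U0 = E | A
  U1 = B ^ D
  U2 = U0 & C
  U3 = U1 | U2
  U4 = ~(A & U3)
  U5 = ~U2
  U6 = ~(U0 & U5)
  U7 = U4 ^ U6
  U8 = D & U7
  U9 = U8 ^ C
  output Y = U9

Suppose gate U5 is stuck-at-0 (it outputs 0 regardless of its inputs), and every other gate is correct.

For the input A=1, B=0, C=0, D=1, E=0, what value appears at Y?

Propagate with U5 forced: U0=1, U1=1, U2=0, U3=1, U4=0, U5=0 [stuck-at-0], U6=1, U7=1, U8=1, U9=1.
So Y = 1. (Without the fault it would be 0.)

1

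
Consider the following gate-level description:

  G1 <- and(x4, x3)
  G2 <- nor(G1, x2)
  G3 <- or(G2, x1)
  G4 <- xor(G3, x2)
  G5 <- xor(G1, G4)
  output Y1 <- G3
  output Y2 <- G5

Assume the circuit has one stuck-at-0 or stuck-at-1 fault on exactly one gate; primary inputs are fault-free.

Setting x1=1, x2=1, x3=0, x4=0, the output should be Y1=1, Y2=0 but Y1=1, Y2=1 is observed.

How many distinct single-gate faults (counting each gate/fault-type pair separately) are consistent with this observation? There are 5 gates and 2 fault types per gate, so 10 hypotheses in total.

Fault-free: G1=0, G2=0, G3=1, G4=0, G5=0 → Y1=1, Y2=0. Observed Y1=1, Y2=1.
  G1 stuck-at-0: output Y1=1, Y2=0 ✗
  G1 stuck-at-1: output Y1=1, Y2=1 ✓
  G2 stuck-at-0: output Y1=1, Y2=0 ✗
  G2 stuck-at-1: output Y1=1, Y2=0 ✗
  G3 stuck-at-0: output Y1=0, Y2=1 ✗
  G3 stuck-at-1: output Y1=1, Y2=0 ✗
  G4 stuck-at-0: output Y1=1, Y2=0 ✗
  G4 stuck-at-1: output Y1=1, Y2=1 ✓
  G5 stuck-at-0: output Y1=1, Y2=0 ✗
  G5 stuck-at-1: output Y1=1, Y2=1 ✓
Consistent faults: {G1 stuck-at-1, G4 stuck-at-1, G5 stuck-at-1} — 3 in all.

3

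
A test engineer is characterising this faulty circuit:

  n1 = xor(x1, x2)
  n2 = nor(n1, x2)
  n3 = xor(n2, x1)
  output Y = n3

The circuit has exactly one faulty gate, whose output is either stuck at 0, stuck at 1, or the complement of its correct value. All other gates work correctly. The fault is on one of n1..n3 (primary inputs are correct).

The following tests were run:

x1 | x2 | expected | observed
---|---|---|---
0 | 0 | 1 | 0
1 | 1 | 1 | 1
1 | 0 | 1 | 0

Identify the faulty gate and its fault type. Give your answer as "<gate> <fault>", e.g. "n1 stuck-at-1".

Fault-free values for test 1 (x1=0, x2=0): n1=0, n2=1, n3=1, giving Y=1. Observed 0.
Test 1: faults giving observed 0 are {n1 stuck-at-1, n1 inverted output, n2 stuck-at-0, n2 inverted output, n3 stuck-at-0, n3 inverted output}.
Test 2 (x1=1, x2=1): fault-free n1=0, n2=0, n3=1 → 1; observed 1. Eliminates n2 inverted output, n3 stuck-at-0, n3 inverted output.
Test 3 (x1=1, x2=0): fault-free n1=1, n2=0, n3=1 → 1; observed 0. Eliminates n1 stuck-at-1, n2 stuck-at-0.
Only n1 inverted output is consistent with every test.

n1 inverted output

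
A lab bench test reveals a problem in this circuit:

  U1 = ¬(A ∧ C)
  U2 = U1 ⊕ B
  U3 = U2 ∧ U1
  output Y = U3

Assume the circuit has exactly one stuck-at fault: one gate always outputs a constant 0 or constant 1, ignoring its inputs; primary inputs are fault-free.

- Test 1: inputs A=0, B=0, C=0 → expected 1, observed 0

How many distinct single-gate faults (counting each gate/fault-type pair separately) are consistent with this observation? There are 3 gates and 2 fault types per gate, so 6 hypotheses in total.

Fault-free: U1=1, U2=1, U3=1 → 1. Observed 0.
  U1 stuck-at-0: output 0 ✓
  U1 stuck-at-1: output 1 ✗
  U2 stuck-at-0: output 0 ✓
  U2 stuck-at-1: output 1 ✗
  U3 stuck-at-0: output 0 ✓
  U3 stuck-at-1: output 1 ✗
Consistent faults: {U1 stuck-at-0, U2 stuck-at-0, U3 stuck-at-0} — 3 in all.

3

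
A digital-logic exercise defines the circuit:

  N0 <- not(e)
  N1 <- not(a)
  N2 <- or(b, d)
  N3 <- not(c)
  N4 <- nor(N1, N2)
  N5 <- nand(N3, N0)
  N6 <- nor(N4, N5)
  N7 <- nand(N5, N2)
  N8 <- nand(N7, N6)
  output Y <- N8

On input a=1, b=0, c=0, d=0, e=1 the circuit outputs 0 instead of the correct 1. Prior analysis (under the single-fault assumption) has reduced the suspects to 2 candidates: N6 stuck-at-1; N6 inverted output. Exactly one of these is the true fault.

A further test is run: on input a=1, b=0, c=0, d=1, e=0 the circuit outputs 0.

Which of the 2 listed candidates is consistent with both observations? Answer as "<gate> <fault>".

N6 stuck-at-1

Evaluate each candidate on input a=1, b=0, c=0, d=1, e=0:
  N6 stuck-at-1: N0=1, N1=0, N2=1, N3=1, N4=0, N5=0, N6=1 [stuck-at-1], N7=1, N8=0 → 0 — matches
  N6 inverted output: N0=1, N1=0, N2=1, N3=1, N4=0, N5=0, N6=0 [inverted output], N7=1, N8=1 → 1 — eliminated
Only N6 stuck-at-1 reproduces the observed 0.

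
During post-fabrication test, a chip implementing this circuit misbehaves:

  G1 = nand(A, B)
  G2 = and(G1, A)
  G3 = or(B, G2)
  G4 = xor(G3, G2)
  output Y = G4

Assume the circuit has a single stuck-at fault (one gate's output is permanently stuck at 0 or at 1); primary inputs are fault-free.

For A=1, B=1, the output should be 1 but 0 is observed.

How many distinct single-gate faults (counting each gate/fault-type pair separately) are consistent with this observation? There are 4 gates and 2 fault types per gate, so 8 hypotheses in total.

4

Fault-free: G1=0, G2=0, G3=1, G4=1 → 1. Observed 0.
  G1 stuck-at-0: output 1 ✗
  G1 stuck-at-1: output 0 ✓
  G2 stuck-at-0: output 1 ✗
  G2 stuck-at-1: output 0 ✓
  G3 stuck-at-0: output 0 ✓
  G3 stuck-at-1: output 1 ✗
  G4 stuck-at-0: output 0 ✓
  G4 stuck-at-1: output 1 ✗
Consistent faults: {G1 stuck-at-1, G2 stuck-at-1, G3 stuck-at-0, G4 stuck-at-0} — 4 in all.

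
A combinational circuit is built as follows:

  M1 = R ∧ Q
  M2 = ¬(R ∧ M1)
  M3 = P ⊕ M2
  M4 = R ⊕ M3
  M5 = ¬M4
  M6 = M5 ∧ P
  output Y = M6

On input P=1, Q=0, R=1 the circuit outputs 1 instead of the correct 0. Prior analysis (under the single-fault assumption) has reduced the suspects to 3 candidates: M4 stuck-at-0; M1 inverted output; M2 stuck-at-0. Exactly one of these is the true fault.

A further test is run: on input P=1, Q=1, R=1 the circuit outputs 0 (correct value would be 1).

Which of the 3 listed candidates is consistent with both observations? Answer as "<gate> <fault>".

M1 inverted output

Evaluate each candidate on input P=1, Q=1, R=1:
  M4 stuck-at-0: M1=1, M2=0, M3=1, M4=0 [stuck-at-0], M5=1, M6=1 → 1 — eliminated
  M1 inverted output: M1=0 [inverted output], M2=1, M3=0, M4=1, M5=0, M6=0 → 0 — matches
  M2 stuck-at-0: M1=1, M2=0 [stuck-at-0], M3=1, M4=0, M5=1, M6=1 → 1 — eliminated
Only M1 inverted output reproduces the observed 0.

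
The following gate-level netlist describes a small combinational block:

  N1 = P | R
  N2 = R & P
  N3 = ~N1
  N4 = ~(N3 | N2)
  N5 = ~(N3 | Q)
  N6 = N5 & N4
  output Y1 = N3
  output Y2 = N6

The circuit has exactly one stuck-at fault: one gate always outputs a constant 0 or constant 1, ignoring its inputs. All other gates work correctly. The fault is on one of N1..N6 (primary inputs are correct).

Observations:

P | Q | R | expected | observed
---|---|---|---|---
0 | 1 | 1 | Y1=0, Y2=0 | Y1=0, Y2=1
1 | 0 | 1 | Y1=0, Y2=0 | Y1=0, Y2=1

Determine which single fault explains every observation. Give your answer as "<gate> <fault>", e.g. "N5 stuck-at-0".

Fault-free values for test 1 (P=0, Q=1, R=1): N1=1, N2=0, N3=0, N4=1, N5=0, N6=0, giving Y1=0, Y2=0. Observed Y1=0, Y2=1.
Test 1: faults giving observed Y1=0, Y2=1 are {N5 stuck-at-1, N6 stuck-at-1}.
Test 2 (P=1, Q=0, R=1): fault-free N1=1, N2=1, N3=0, N4=0, N5=1, N6=0 → Y1=0, Y2=0; observed Y1=0, Y2=1. Eliminates N5 stuck-at-1.
Only N6 stuck-at-1 is consistent with every test.

N6 stuck-at-1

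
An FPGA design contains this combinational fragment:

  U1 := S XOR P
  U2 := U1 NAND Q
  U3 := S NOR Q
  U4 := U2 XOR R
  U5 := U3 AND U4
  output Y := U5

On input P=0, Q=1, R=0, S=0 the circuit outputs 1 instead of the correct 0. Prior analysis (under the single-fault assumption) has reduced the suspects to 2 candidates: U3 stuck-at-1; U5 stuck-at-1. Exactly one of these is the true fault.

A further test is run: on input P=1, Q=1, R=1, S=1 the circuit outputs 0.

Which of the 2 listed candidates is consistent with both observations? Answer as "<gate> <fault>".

U3 stuck-at-1

Evaluate each candidate on input P=1, Q=1, R=1, S=1:
  U3 stuck-at-1: U1=0, U2=1, U3=1 [stuck-at-1], U4=0, U5=0 → 0 — matches
  U5 stuck-at-1: U1=0, U2=1, U3=0, U4=0, U5=1 [stuck-at-1] → 1 — eliminated
Only U3 stuck-at-1 reproduces the observed 0.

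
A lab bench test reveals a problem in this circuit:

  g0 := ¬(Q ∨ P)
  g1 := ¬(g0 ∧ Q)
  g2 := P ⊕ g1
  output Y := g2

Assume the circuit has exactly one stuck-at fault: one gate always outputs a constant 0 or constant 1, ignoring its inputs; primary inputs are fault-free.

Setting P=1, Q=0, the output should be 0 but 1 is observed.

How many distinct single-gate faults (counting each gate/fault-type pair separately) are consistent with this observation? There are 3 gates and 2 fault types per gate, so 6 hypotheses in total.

2

Fault-free: g0=0, g1=1, g2=0 → 0. Observed 1.
  g0 stuck-at-0: output 0 ✗
  g0 stuck-at-1: output 0 ✗
  g1 stuck-at-0: output 1 ✓
  g1 stuck-at-1: output 0 ✗
  g2 stuck-at-0: output 0 ✗
  g2 stuck-at-1: output 1 ✓
Consistent faults: {g1 stuck-at-0, g2 stuck-at-1} — 2 in all.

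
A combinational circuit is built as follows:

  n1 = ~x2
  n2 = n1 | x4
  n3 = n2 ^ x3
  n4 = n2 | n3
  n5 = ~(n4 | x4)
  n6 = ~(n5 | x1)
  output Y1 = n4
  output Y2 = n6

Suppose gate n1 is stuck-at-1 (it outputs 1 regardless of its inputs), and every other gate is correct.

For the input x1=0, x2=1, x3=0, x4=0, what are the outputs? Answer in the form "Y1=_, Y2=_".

Propagate with n1 forced: n1=1 [stuck-at-1], n2=1, n3=1, n4=1, n5=0, n6=1.
So the outputs are Y1=1, Y2=1. (Without the fault they would be Y1=0, Y2=0.)

Y1=1, Y2=1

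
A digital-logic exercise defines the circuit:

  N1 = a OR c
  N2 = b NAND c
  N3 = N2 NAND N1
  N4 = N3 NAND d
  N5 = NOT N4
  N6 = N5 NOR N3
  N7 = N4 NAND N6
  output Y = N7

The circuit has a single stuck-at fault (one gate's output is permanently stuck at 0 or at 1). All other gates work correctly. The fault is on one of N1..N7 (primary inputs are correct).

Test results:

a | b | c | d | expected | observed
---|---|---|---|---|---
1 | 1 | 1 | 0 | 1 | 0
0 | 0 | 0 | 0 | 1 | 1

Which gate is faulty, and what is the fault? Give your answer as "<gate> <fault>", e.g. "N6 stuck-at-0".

N2 stuck-at-1

Fault-free values for test 1 (a=1, b=1, c=1, d=0): N1=1, N2=0, N3=1, N4=1, N5=0, N6=0, N7=1, giving Y=1. Observed 0.
Test 1: faults giving observed 0 are {N2 stuck-at-1, N3 stuck-at-0, N6 stuck-at-1, N7 stuck-at-0}.
Test 2 (a=0, b=0, c=0, d=0): fault-free N1=0, N2=1, N3=1, N4=1, N5=0, N6=0, N7=1 → 1; observed 1. Eliminates N3 stuck-at-0, N6 stuck-at-1, N7 stuck-at-0.
Only N2 stuck-at-1 is consistent with every test.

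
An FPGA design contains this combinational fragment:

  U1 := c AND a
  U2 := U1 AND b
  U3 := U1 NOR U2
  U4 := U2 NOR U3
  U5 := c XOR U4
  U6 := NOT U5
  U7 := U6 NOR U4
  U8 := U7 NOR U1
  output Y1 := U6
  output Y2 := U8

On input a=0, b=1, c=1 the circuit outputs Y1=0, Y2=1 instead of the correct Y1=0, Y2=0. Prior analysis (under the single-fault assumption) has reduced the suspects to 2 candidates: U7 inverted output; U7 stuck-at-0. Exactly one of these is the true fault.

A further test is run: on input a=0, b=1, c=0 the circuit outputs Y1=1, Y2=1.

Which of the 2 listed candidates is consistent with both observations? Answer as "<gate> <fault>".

U7 stuck-at-0

Evaluate each candidate on input a=0, b=1, c=0:
  U7 inverted output: U1=0, U2=0, U3=1, U4=0, U5=0, U6=1, U7=1 [inverted output], U8=0 → Y1=1, Y2=0 — eliminated
  U7 stuck-at-0: U1=0, U2=0, U3=1, U4=0, U5=0, U6=1, U7=0 [stuck-at-0], U8=1 → Y1=1, Y2=1 — matches
Only U7 stuck-at-0 reproduces the observed Y1=1, Y2=1.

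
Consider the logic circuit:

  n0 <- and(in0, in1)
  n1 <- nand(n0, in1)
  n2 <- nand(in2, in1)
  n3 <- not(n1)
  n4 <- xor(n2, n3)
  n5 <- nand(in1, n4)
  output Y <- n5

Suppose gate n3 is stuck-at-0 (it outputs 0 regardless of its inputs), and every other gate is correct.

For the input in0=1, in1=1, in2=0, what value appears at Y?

0

Propagate with n3 forced: n0=1, n1=0, n2=1, n3=0 [stuck-at-0], n4=1, n5=0.
So Y = 0. (Without the fault it would be 1.)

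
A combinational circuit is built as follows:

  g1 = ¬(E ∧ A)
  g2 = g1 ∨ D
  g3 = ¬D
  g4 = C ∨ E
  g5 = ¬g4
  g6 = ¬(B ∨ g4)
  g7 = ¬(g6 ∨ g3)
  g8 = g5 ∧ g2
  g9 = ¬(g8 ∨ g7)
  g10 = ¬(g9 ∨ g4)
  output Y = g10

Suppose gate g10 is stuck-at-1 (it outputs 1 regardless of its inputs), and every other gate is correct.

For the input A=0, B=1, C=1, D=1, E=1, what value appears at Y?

Propagate with g10 forced: g1=1, g2=1, g3=0, g4=1, g5=0, g6=0, g7=1, g8=0, g9=0, g10=1 [stuck-at-1].
So Y = 1. (Without the fault it would be 0.)

1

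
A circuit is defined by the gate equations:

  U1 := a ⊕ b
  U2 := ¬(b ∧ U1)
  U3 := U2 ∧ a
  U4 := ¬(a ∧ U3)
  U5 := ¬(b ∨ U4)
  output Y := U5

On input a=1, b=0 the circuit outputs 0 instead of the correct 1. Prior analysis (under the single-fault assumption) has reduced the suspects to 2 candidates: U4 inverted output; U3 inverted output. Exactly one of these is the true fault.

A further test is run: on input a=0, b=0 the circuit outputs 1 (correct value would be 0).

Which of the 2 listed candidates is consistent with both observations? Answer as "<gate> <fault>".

Evaluate each candidate on input a=0, b=0:
  U4 inverted output: U1=0, U2=1, U3=0, U4=0 [inverted output], U5=1 → 1 — matches
  U3 inverted output: U1=0, U2=1, U3=1 [inverted output], U4=1, U5=0 → 0 — eliminated
Only U4 inverted output reproduces the observed 1.

U4 inverted output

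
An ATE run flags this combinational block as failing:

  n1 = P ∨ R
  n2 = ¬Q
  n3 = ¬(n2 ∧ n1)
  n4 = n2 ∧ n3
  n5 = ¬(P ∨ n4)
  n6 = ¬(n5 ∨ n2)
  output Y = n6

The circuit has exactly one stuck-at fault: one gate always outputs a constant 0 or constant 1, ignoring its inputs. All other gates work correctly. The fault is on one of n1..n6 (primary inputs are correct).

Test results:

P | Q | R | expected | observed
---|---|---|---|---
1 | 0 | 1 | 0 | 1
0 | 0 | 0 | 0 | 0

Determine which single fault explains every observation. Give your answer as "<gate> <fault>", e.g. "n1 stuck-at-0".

Fault-free values for test 1 (P=1, Q=0, R=1): n1=1, n2=1, n3=0, n4=0, n5=0, n6=0, giving Y=0. Observed 1.
Test 1: faults giving observed 1 are {n2 stuck-at-0, n6 stuck-at-1}.
Test 2 (P=0, Q=0, R=0): fault-free n1=0, n2=1, n3=1, n4=1, n5=0, n6=0 → 0; observed 0. Eliminates n6 stuck-at-1.
Only n2 stuck-at-0 is consistent with every test.

n2 stuck-at-0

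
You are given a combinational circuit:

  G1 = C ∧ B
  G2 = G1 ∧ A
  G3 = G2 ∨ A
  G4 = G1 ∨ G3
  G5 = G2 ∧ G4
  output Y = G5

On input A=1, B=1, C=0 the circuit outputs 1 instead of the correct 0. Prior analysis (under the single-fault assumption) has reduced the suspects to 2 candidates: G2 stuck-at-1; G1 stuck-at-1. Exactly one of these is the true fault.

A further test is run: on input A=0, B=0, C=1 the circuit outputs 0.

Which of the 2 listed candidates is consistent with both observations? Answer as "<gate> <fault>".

Evaluate each candidate on input A=0, B=0, C=1:
  G2 stuck-at-1: G1=0, G2=1 [stuck-at-1], G3=1, G4=1, G5=1 → 1 — eliminated
  G1 stuck-at-1: G1=1 [stuck-at-1], G2=0, G3=0, G4=1, G5=0 → 0 — matches
Only G1 stuck-at-1 reproduces the observed 0.

G1 stuck-at-1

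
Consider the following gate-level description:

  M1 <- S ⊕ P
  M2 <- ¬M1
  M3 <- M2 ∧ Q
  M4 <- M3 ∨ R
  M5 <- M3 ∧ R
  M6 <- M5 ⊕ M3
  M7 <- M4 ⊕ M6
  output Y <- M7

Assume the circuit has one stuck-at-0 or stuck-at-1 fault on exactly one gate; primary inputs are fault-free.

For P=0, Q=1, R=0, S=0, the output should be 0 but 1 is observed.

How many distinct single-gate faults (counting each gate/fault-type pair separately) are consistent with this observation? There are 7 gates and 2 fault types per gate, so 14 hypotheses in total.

4

Fault-free: M1=0, M2=1, M3=1, M4=1, M5=0, M6=1, M7=0 → 0. Observed 1.
  M1 stuck-at-0: output 0 ✗
  M1 stuck-at-1: output 0 ✗
  M2 stuck-at-0: output 0 ✗
  M2 stuck-at-1: output 0 ✗
  M3 stuck-at-0: output 0 ✗
  M3 stuck-at-1: output 0 ✗
  M4 stuck-at-0: output 1 ✓
  M4 stuck-at-1: output 0 ✗
  M5 stuck-at-0: output 0 ✗
  M5 stuck-at-1: output 1 ✓
  M6 stuck-at-0: output 1 ✓
  M6 stuck-at-1: output 0 ✗
  M7 stuck-at-0: output 0 ✗
  M7 stuck-at-1: output 1 ✓
Consistent faults: {M4 stuck-at-0, M5 stuck-at-1, M6 stuck-at-0, M7 stuck-at-1} — 4 in all.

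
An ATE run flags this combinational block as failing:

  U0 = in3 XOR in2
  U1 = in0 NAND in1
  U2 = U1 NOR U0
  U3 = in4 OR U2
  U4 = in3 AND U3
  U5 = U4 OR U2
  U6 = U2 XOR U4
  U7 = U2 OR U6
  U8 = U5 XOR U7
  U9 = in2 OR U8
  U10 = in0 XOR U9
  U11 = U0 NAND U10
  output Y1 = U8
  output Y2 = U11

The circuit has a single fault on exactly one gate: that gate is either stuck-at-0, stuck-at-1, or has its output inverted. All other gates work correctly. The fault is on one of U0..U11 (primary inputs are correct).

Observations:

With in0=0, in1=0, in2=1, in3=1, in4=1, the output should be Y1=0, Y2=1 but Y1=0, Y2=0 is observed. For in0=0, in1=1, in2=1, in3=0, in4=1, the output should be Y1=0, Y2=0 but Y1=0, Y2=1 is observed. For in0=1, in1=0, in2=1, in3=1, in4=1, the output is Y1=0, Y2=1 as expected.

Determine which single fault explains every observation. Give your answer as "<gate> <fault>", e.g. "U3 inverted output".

Fault-free values for test 1 (in0=0, in1=0, in2=1, in3=1, in4=1): U0=0, U1=1, U2=0, U3=1, U4=1, U5=1, U6=1, U7=1, U8=0, U9=1, U10=1, U11=1, giving Y1=0, Y2=1. Observed Y1=0, Y2=0.
Test 1: faults giving observed Y1=0, Y2=0 are {U0 stuck-at-1, U0 inverted output, U11 stuck-at-0, U11 inverted output}.
Test 2 (in0=0, in1=1, in2=1, in3=0, in4=1): fault-free U0=1, U1=1, U2=0, U3=1, U4=0, U5=0, U6=0, U7=0, U8=0, U9=1, U10=1, U11=0 → Y1=0, Y2=0; observed Y1=0, Y2=1. Eliminates U0 stuck-at-1, U11 stuck-at-0.
Test 3 (in0=1, in1=0, in2=1, in3=1, in4=1): fault-free U0=0, U1=1, U2=0, U3=1, U4=1, U5=1, U6=1, U7=1, U8=0, U9=1, U10=0, U11=1 → Y1=0, Y2=1; observed Y1=0, Y2=1. Eliminates U11 inverted output.
Only U0 inverted output is consistent with every test.

U0 inverted output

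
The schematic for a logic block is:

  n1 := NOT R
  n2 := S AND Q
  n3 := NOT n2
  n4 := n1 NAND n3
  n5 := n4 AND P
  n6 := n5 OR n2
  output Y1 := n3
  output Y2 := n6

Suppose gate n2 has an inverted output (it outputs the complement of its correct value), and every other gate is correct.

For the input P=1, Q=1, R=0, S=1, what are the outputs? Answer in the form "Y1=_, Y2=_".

Y1=1, Y2=0

Propagate with n2 forced: n1=1, n2=0 [inverted output], n3=1, n4=0, n5=0, n6=0.
So the outputs are Y1=1, Y2=0. (Without the fault they would be Y1=0, Y2=1.)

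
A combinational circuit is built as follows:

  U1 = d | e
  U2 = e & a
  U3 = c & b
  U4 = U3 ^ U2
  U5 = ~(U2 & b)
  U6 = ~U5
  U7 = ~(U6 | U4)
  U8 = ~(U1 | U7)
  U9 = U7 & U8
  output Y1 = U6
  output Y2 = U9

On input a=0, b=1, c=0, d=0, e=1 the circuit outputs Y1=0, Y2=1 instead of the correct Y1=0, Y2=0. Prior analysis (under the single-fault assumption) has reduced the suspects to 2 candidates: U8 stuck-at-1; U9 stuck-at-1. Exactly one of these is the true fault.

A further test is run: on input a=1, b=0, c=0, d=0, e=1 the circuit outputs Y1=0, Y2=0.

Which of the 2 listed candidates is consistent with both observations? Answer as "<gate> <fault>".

Evaluate each candidate on input a=1, b=0, c=0, d=0, e=1:
  U8 stuck-at-1: U1=1, U2=1, U3=0, U4=1, U5=1, U6=0, U7=0, U8=1 [stuck-at-1], U9=0 → Y1=0, Y2=0 — matches
  U9 stuck-at-1: U1=1, U2=1, U3=0, U4=1, U5=1, U6=0, U7=0, U8=0, U9=1 [stuck-at-1] → Y1=0, Y2=1 — eliminated
Only U8 stuck-at-1 reproduces the observed Y1=0, Y2=0.

U8 stuck-at-1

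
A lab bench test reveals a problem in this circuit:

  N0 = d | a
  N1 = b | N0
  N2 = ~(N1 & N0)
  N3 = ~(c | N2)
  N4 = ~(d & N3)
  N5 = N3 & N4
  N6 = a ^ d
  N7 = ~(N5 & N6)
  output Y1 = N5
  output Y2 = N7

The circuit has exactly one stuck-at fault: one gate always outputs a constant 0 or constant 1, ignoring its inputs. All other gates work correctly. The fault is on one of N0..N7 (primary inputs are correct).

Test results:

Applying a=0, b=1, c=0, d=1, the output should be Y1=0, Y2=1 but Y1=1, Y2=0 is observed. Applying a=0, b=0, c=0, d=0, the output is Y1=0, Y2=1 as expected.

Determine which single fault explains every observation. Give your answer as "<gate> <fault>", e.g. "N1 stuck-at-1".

N4 stuck-at-1

Fault-free values for test 1 (a=0, b=1, c=0, d=1): N0=1, N1=1, N2=0, N3=1, N4=0, N5=0, N6=1, N7=1, giving Y1=0, Y2=1. Observed Y1=1, Y2=0.
Test 1: faults giving observed Y1=1, Y2=0 are {N4 stuck-at-1, N5 stuck-at-1}.
Test 2 (a=0, b=0, c=0, d=0): fault-free N0=0, N1=0, N2=1, N3=0, N4=1, N5=0, N6=0, N7=1 → Y1=0, Y2=1; observed Y1=0, Y2=1. Eliminates N5 stuck-at-1.
Only N4 stuck-at-1 is consistent with every test.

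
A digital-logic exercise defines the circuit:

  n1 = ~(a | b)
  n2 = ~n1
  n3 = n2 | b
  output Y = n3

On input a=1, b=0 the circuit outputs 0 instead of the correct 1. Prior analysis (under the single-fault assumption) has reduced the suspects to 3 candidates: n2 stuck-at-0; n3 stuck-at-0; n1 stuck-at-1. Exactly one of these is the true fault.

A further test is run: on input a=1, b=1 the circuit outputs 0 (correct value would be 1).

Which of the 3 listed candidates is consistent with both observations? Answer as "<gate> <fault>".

n3 stuck-at-0

Evaluate each candidate on input a=1, b=1:
  n2 stuck-at-0: n1=0, n2=0 [stuck-at-0], n3=1 → 1 — eliminated
  n3 stuck-at-0: n1=0, n2=1, n3=0 [stuck-at-0] → 0 — matches
  n1 stuck-at-1: n1=1 [stuck-at-1], n2=0, n3=1 → 1 — eliminated
Only n3 stuck-at-0 reproduces the observed 0.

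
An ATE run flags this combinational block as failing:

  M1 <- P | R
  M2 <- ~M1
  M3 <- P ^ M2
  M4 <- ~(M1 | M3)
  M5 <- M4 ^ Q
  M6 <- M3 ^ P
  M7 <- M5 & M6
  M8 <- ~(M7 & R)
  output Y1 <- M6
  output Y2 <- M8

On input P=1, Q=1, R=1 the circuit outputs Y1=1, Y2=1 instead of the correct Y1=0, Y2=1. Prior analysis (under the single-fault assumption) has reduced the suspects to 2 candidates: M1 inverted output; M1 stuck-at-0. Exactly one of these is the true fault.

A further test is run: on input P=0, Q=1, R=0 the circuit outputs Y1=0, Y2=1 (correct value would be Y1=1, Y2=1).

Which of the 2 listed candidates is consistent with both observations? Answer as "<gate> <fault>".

Evaluate each candidate on input P=0, Q=1, R=0:
  M1 inverted output: M1=1 [inverted output], M2=0, M3=0, M4=0, M5=1, M6=0, M7=0, M8=1 → Y1=0, Y2=1 — matches
  M1 stuck-at-0: M1=0 [stuck-at-0], M2=1, M3=1, M4=0, M5=1, M6=1, M7=1, M8=1 → Y1=1, Y2=1 — eliminated
Only M1 inverted output reproduces the observed Y1=0, Y2=1.

M1 inverted output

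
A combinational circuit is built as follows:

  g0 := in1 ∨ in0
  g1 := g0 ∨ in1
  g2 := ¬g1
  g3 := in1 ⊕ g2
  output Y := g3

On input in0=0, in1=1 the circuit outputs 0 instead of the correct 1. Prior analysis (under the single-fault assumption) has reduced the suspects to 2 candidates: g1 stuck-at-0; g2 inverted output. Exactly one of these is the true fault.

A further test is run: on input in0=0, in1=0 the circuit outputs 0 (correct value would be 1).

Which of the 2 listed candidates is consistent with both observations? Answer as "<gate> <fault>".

Evaluate each candidate on input in0=0, in1=0:
  g1 stuck-at-0: g0=0, g1=0 [stuck-at-0], g2=1, g3=1 → 1 — eliminated
  g2 inverted output: g0=0, g1=0, g2=0 [inverted output], g3=0 → 0 — matches
Only g2 inverted output reproduces the observed 0.

g2 inverted output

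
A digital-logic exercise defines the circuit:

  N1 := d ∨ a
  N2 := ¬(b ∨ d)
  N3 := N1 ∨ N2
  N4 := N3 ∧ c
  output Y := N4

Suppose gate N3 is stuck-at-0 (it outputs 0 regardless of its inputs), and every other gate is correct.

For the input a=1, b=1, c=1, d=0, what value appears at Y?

0

Propagate with N3 forced: N1=1, N2=0, N3=0 [stuck-at-0], N4=0.
So Y = 0. (Without the fault it would be 1.)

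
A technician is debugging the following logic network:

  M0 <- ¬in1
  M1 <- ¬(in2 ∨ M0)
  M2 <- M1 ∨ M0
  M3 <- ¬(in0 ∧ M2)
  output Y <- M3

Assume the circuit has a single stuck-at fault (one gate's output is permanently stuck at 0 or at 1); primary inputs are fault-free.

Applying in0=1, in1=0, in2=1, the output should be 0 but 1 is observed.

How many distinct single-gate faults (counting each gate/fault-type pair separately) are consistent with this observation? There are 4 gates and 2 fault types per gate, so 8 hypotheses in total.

Fault-free: M0=1, M1=0, M2=1, M3=0 → 0. Observed 1.
  M0 stuck-at-0: output 1 ✓
  M0 stuck-at-1: output 0 ✗
  M1 stuck-at-0: output 0 ✗
  M1 stuck-at-1: output 0 ✗
  M2 stuck-at-0: output 1 ✓
  M2 stuck-at-1: output 0 ✗
  M3 stuck-at-0: output 0 ✗
  M3 stuck-at-1: output 1 ✓
Consistent faults: {M0 stuck-at-0, M2 stuck-at-0, M3 stuck-at-1} — 3 in all.

3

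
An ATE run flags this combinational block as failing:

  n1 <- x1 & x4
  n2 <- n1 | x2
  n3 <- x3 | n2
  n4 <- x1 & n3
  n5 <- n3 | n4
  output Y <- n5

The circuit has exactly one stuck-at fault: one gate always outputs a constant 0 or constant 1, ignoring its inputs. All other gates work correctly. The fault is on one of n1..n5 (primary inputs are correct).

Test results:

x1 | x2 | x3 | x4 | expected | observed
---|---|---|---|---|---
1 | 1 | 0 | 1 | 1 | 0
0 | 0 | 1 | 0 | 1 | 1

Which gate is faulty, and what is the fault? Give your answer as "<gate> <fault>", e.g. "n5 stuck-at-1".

Fault-free values for test 1 (x1=1, x2=1, x3=0, x4=1): n1=1, n2=1, n3=1, n4=1, n5=1, giving Y=1. Observed 0.
Test 1: faults giving observed 0 are {n2 stuck-at-0, n3 stuck-at-0, n5 stuck-at-0}.
Test 2 (x1=0, x2=0, x3=1, x4=0): fault-free n1=0, n2=0, n3=1, n4=0, n5=1 → 1; observed 1. Eliminates n3 stuck-at-0, n5 stuck-at-0.
Only n2 stuck-at-0 is consistent with every test.

n2 stuck-at-0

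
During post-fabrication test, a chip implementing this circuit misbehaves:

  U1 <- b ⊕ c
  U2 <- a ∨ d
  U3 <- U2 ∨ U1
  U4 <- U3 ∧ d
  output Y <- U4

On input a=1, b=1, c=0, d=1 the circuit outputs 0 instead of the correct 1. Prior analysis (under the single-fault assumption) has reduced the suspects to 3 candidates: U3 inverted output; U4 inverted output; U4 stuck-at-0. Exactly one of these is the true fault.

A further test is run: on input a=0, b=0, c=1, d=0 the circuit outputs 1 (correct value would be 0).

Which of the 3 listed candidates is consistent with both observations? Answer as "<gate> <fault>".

Evaluate each candidate on input a=0, b=0, c=1, d=0:
  U3 inverted output: U1=1, U2=0, U3=0 [inverted output], U4=0 → 0 — eliminated
  U4 inverted output: U1=1, U2=0, U3=1, U4=1 [inverted output] → 1 — matches
  U4 stuck-at-0: U1=1, U2=0, U3=1, U4=0 [stuck-at-0] → 0 — eliminated
Only U4 inverted output reproduces the observed 1.

U4 inverted output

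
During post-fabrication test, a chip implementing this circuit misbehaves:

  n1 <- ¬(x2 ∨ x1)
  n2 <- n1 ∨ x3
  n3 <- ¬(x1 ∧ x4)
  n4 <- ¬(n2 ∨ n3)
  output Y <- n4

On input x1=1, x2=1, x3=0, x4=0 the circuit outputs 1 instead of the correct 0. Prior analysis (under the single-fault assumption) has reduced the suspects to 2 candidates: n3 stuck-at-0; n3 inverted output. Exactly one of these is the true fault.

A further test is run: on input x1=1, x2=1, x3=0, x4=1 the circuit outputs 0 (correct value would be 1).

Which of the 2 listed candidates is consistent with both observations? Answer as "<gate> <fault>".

Evaluate each candidate on input x1=1, x2=1, x3=0, x4=1:
  n3 stuck-at-0: n1=0, n2=0, n3=0 [stuck-at-0], n4=1 → 1 — eliminated
  n3 inverted output: n1=0, n2=0, n3=1 [inverted output], n4=0 → 0 — matches
Only n3 inverted output reproduces the observed 0.

n3 inverted output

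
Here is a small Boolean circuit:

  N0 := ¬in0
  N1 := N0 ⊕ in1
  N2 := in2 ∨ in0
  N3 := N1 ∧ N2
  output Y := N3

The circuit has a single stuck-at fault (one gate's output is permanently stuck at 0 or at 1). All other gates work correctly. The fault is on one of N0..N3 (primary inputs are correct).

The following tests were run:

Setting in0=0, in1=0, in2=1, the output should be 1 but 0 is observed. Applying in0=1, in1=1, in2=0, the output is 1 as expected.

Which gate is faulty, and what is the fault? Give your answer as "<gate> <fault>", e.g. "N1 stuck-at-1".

Fault-free values for test 1 (in0=0, in1=0, in2=1): N0=1, N1=1, N2=1, N3=1, giving Y=1. Observed 0.
Test 1: faults giving observed 0 are {N0 stuck-at-0, N1 stuck-at-0, N2 stuck-at-0, N3 stuck-at-0}.
Test 2 (in0=1, in1=1, in2=0): fault-free N0=0, N1=1, N2=1, N3=1 → 1; observed 1. Eliminates N1 stuck-at-0, N2 stuck-at-0, N3 stuck-at-0.
Only N0 stuck-at-0 is consistent with every test.

N0 stuck-at-0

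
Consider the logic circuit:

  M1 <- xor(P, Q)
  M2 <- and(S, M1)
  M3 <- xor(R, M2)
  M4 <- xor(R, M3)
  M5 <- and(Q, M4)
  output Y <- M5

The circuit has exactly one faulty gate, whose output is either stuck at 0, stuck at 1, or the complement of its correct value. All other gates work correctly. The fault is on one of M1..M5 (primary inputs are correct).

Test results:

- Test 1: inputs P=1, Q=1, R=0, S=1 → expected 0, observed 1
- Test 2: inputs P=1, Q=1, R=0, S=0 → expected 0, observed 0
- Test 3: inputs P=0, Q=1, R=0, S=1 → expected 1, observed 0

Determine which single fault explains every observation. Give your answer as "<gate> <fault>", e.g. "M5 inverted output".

M1 inverted output

Fault-free values for test 1 (P=1, Q=1, R=0, S=1): M1=0, M2=0, M3=0, M4=0, M5=0, giving Y=0. Observed 1.
Test 1: faults giving observed 1 are {M1 stuck-at-1, M1 inverted output, M2 stuck-at-1, M2 inverted output, M3 stuck-at-1, M3 inverted output, M4 stuck-at-1, M4 inverted output, M5 stuck-at-1, M5 inverted output}.
Test 2 (P=1, Q=1, R=0, S=0): fault-free M1=0, M2=0, M3=0, M4=0, M5=0 → 0; observed 0. Eliminates M2 stuck-at-1, M2 inverted output, M3 stuck-at-1, M3 inverted output, M4 stuck-at-1, M4 inverted output, M5 stuck-at-1, M5 inverted output.
Test 3 (P=0, Q=1, R=0, S=1): fault-free M1=1, M2=1, M3=1, M4=1, M5=1 → 1; observed 0. Eliminates M1 stuck-at-1.
Only M1 inverted output is consistent with every test.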